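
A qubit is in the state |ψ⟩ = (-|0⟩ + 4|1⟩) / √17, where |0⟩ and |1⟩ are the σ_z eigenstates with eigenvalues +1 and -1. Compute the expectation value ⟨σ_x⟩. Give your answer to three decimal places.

-0.471

⟨σ_x⟩ = 2 Re(a* b)/(|a|²+|b|²) with a = -1, b = 4.
a* b = -4, so ⟨σ_x⟩ = -8/17.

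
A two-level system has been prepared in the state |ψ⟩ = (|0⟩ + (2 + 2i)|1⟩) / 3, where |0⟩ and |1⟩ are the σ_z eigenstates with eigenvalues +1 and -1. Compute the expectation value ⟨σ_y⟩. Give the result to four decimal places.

⟨σ_y⟩ = 2 Im(a* b)/(|a|²+|b|²) with a = 1, b = (2 + 2i).
a* b = (2 + 2i), so ⟨σ_y⟩ = 4/9.

0.4444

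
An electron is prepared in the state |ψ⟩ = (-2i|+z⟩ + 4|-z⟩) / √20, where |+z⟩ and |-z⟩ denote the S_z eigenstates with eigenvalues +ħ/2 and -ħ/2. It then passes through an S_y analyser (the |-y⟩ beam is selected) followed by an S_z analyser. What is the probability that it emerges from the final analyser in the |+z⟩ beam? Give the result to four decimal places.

0.0500

First analyser (S_y): P(|-y⟩) = |⟨-y|ψ⟩|² = 4/40.
After stage 1 the state is |-y⟩; P(|+z⟩) = |⟨+z|-y⟩|² = 1/2.
Joint probability = 4/40 × 1/2 = 0.0500.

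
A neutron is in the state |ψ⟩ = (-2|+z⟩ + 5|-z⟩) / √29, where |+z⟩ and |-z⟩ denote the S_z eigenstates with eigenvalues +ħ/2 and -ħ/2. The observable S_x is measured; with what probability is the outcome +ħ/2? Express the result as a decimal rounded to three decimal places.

0.155

|+x⟩ = (|+z⟩ + |-z⟩)/√2, so ⟨+x|ψ⟩ = (3) / (√2·√29).
P = |3|² / 58 = 9/58.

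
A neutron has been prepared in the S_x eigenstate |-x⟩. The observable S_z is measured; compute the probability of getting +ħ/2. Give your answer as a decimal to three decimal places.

0.500

In the S_z basis, |-x⟩ = (|+z⟩ - |-z⟩)/√2 and |+z⟩ = |+z⟩.
|⟨+z|-x⟩|² = 1/2.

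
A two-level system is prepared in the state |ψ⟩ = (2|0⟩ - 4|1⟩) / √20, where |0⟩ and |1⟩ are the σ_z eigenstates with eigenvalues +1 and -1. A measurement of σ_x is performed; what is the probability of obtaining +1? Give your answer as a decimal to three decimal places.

|+x⟩ = (|0⟩ + |1⟩)/√2, so ⟨+x|ψ⟩ = (-2) / (√2·√20).
P = |-2|² / 40 = 4/40.

0.100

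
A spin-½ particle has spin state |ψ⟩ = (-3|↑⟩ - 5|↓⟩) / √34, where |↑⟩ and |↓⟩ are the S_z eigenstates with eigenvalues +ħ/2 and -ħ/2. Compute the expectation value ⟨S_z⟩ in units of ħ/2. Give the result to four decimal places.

⟨σ_z⟩ = |a|² - |b|² divided by |a|²+|b|², with a, b the |↑⟩, |↓⟩ amplitudes.
= (9 - 25)/34 = -16/34.
⟨S_z⟩ = (ħ/2)·⟨σ_z⟩.

-0.4706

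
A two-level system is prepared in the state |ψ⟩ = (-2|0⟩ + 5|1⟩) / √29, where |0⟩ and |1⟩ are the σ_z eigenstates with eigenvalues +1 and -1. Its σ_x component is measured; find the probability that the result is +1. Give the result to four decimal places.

0.1552

|+x⟩ = (|0⟩ + |1⟩)/√2, so ⟨+x|ψ⟩ = (3) / (√2·√29).
P = |3|² / 58 = 9/58.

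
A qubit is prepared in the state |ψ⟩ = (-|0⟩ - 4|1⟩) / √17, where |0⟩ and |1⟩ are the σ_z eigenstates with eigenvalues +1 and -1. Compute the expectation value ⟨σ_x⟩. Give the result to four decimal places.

⟨σ_x⟩ = 2 Re(a* b)/(|a|²+|b|²) with a = -1, b = -4.
a* b = 4, so ⟨σ_x⟩ = 8/17.

0.4706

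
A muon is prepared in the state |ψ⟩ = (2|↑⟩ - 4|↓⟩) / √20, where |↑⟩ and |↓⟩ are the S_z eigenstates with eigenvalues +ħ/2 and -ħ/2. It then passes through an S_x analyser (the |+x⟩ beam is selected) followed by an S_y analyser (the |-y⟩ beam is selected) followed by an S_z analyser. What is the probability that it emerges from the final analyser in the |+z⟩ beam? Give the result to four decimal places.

First analyser (S_x): P(|+x⟩) = |⟨+x|ψ⟩|² = 4/40.
After stage 1 the state is |+x⟩; P(|-y⟩) = |⟨-y|+x⟩|² = 1/2.
After stage 2 the state is |-y⟩; P(|+z⟩) = |⟨+z|-y⟩|² = 1/2.
Joint probability = 4/40 × 1/2 × 1/2 = 0.0250.

0.0250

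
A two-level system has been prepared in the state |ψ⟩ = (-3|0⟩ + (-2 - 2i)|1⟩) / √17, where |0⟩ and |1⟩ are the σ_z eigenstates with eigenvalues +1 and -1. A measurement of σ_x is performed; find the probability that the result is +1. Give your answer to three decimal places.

|+x⟩ = (|0⟩ + |1⟩)/√2, so ⟨+x|ψ⟩ = (-5 - 2i) / (√2·√17).
P = |-5 - 2i|² / 34 = 29/34.

0.853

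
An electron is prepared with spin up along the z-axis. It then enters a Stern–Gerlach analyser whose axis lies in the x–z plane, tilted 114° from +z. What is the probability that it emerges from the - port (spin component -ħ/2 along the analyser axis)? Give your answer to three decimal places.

0.703

For spin-½, the probability of finding spin-up along an axis at angle θ to the initial spin direction is cos²(θ/2); spin-down is sin²(θ/2).
θ = 114°, so P = sin²(57°) ≈ 0.703.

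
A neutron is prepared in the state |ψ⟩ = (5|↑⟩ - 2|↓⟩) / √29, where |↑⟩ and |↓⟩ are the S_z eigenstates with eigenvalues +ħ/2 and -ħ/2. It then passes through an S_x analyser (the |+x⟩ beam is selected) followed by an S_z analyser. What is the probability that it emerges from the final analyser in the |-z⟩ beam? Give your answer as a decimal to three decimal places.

First analyser (S_x): P(|+x⟩) = |⟨+x|ψ⟩|² = 9/58.
After stage 1 the state is |+x⟩; P(|-z⟩) = |⟨-z|+x⟩|² = 1/2.
Joint probability = 9/58 × 1/2 = 0.078.

0.078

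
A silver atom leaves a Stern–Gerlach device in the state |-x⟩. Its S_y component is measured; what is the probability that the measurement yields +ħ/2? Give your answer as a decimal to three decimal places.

0.500

In the S_z basis, |-x⟩ = (|+z⟩ - |-z⟩)/√2 and |+y⟩ = (|+z⟩ + i|-z⟩)/√2.
|⟨+y|-x⟩|² = 1/2.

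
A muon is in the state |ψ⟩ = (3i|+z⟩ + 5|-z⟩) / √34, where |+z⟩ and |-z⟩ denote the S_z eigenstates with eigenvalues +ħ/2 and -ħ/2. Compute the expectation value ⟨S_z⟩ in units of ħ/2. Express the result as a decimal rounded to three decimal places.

-0.471

⟨σ_z⟩ = |a|² - |b|² divided by |a|²+|b|², with a, b the |+z⟩, |-z⟩ amplitudes.
= (9 - 25)/34 = -16/34.
⟨S_z⟩ = (ħ/2)·⟨σ_z⟩.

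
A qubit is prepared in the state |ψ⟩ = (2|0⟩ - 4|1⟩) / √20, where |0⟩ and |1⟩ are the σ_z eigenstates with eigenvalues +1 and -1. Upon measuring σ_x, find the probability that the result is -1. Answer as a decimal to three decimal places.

|-x⟩ = (|0⟩ - |1⟩)/√2, so ⟨-x|ψ⟩ = (6) / (√2·√20).
P = |6|² / 40 = 36/40.

0.900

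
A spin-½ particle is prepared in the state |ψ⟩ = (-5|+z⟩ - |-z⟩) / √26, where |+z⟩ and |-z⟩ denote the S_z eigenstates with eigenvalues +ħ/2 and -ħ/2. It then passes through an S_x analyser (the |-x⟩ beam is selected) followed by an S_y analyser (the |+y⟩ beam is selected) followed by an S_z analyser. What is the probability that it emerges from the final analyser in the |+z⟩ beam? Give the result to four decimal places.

0.0769

First analyser (S_x): P(|-x⟩) = |⟨-x|ψ⟩|² = 16/52.
After stage 1 the state is |-x⟩; P(|+y⟩) = |⟨+y|-x⟩|² = 1/2.
After stage 2 the state is |+y⟩; P(|+z⟩) = |⟨+z|+y⟩|² = 1/2.
Joint probability = 16/52 × 1/2 × 1/2 = 0.0769.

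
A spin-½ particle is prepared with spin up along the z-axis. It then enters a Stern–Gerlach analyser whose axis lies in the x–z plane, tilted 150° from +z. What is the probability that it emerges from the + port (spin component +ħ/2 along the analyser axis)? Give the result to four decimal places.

For spin-½, the probability of finding spin-up along an axis at angle θ to the initial spin direction is cos²(θ/2); spin-down is sin²(θ/2).
θ = 150°, so P = cos²(75°) ≈ 0.0670.

0.0670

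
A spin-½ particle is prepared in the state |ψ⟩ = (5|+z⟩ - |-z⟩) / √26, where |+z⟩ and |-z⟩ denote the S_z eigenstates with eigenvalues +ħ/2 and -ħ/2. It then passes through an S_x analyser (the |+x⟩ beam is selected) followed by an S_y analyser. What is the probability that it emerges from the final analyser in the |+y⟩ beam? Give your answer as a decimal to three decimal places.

First analyser (S_x): P(|+x⟩) = |⟨+x|ψ⟩|² = 16/52.
After stage 1 the state is |+x⟩; P(|+y⟩) = |⟨+y|+x⟩|² = 1/2.
Joint probability = 16/52 × 1/2 = 0.154.

0.154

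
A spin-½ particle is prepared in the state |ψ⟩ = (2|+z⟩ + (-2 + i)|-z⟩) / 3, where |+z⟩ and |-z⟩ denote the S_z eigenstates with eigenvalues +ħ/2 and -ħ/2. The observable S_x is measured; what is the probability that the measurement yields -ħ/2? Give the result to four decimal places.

0.9444

|-x⟩ = (|+z⟩ - |-z⟩)/√2, so ⟨-x|ψ⟩ = (4 - i) / (√2·3).
P = |4 - i|² / 18 = 17/18.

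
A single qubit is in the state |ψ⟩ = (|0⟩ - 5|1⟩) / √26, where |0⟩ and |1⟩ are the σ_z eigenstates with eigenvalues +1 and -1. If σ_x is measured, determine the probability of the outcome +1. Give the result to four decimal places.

|+x⟩ = (|0⟩ + |1⟩)/√2, so ⟨+x|ψ⟩ = (-4) / (√2·√26).
P = |-4|² / 52 = 16/52.

0.3077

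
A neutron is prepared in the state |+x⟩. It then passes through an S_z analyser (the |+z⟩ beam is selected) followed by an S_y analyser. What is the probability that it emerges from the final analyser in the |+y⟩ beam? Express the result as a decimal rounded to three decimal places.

0.250

First analyser (S_z): from |+x⟩, P(|+z⟩) = 1/2.
After stage 1 the state is |+z⟩; P(|+y⟩) = |⟨+y|+z⟩|² = 1/2.
Joint probability = 1/2 × 1/2 = 0.250.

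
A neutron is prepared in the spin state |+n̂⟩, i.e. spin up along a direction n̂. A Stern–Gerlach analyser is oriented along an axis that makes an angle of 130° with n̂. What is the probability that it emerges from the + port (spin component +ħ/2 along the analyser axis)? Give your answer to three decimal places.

For spin-½, the probability of finding spin-up along an axis at angle θ to the initial spin direction is cos²(θ/2); spin-down is sin²(θ/2).
θ = 130°, so P = cos²(65°) ≈ 0.179.

0.179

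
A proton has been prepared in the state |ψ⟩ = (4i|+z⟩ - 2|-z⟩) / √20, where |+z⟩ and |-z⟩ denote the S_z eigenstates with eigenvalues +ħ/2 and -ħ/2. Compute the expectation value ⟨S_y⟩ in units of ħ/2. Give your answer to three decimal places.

0.800

⟨σ_y⟩ = 2 Im(a* b)/(|a|²+|b|²) with a = 4i, b = -2.
a* b = 8i, so ⟨σ_y⟩ = 16/20.
⟨S_y⟩ = (ħ/2)·⟨σ_y⟩.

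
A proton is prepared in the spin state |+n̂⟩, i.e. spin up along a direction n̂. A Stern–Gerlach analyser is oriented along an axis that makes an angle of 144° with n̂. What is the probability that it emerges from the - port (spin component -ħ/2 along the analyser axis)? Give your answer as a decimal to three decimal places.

0.905

For spin-½, the probability of finding spin-up along an axis at angle θ to the initial spin direction is cos²(θ/2); spin-down is sin²(θ/2).
θ = 144°, so P = sin²(72°) ≈ 0.905.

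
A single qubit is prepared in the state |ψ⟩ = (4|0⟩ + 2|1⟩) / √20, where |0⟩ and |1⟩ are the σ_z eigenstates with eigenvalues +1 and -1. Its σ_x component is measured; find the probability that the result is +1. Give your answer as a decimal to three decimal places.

|+x⟩ = (|0⟩ + |1⟩)/√2, so ⟨+x|ψ⟩ = (6) / (√2·√20).
P = |6|² / 40 = 36/40.

0.900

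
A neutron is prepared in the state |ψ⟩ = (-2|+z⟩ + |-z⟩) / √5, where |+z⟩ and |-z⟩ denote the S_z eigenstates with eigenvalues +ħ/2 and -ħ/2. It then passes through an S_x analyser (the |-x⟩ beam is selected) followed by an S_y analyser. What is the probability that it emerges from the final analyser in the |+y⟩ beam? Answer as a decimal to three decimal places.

First analyser (S_x): P(|-x⟩) = |⟨-x|ψ⟩|² = 9/10.
After stage 1 the state is |-x⟩; P(|+y⟩) = |⟨+y|-x⟩|² = 1/2.
Joint probability = 9/10 × 1/2 = 0.450.

0.450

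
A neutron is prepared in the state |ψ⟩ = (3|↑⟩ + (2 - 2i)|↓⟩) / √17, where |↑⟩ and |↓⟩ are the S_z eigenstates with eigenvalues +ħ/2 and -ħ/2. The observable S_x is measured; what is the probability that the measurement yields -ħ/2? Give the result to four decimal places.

|-x⟩ = (|↑⟩ - |↓⟩)/√2, so ⟨-x|ψ⟩ = (1 + 2i) / (√2·√17).
P = |1 + 2i|² / 34 = 5/34.

0.1471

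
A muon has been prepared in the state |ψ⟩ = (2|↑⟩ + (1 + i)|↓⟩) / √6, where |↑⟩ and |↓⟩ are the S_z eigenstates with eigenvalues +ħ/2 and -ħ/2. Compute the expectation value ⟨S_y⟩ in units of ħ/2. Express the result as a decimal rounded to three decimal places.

0.667

⟨σ_y⟩ = 2 Im(a* b)/(|a|²+|b|²) with a = 2, b = (1 + i).
a* b = (2 + 2i), so ⟨σ_y⟩ = 4/6.
⟨S_y⟩ = (ħ/2)·⟨σ_y⟩.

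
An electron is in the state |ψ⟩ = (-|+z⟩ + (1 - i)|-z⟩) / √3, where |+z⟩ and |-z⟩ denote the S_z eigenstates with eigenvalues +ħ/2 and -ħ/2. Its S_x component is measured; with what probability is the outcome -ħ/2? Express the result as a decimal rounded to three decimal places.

0.833

|-x⟩ = (|+z⟩ - |-z⟩)/√2, so ⟨-x|ψ⟩ = (-2 + i) / (√2·√3).
P = |-2 + i|² / 6 = 5/6.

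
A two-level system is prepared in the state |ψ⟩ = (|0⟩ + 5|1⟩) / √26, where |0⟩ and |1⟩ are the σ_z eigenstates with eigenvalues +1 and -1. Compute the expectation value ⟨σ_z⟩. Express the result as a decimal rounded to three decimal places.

-0.923

⟨σ_z⟩ = |a|² - |b|² divided by |a|²+|b|², with a, b the |0⟩, |1⟩ amplitudes.
= (1 - 25)/26 = -24/26.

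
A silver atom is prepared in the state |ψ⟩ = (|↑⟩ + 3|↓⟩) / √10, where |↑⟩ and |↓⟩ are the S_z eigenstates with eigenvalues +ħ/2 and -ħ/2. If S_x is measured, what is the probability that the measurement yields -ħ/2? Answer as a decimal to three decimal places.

0.200

|-x⟩ = (|↑⟩ - |↓⟩)/√2, so ⟨-x|ψ⟩ = (-2) / (√2·√10).
P = |-2|² / 20 = 4/20.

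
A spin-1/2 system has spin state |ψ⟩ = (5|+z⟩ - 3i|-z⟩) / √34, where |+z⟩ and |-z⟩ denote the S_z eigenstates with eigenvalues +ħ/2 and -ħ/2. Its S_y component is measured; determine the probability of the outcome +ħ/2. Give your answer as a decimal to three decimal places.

|+y⟩ = (|+z⟩ + i|-z⟩)/√2, so ⟨+y|ψ⟩ = (2) / (√2·√34).
P = |2|² / 68 = 4/68.

0.059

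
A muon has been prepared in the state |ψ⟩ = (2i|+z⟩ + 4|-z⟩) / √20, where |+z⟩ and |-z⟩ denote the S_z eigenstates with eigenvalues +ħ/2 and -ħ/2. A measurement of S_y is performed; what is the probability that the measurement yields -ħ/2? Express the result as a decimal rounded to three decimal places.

|-y⟩ = (|+z⟩ - i|-z⟩)/√2, so ⟨-y|ψ⟩ = (6i) / (√2·√20).
P = |6i|² / 40 = 36/40.

0.900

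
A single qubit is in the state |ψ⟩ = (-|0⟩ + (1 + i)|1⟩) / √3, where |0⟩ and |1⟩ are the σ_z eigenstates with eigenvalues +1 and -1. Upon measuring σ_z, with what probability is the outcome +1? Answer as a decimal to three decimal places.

0.333

The +1 outcome corresponds to |0⟩. Its amplitude in |ψ⟩ is -1/√3.
P = |-1|² / 3 = 1/3.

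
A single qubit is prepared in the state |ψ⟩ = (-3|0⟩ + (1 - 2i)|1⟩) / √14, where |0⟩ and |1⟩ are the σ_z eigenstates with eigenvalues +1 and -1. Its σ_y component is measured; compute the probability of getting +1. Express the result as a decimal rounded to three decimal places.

0.929

|+y⟩ = (|0⟩ + i|1⟩)/√2, so ⟨+y|ψ⟩ = (-5 - i) / (√2·√14).
P = |-5 - i|² / 28 = 26/28.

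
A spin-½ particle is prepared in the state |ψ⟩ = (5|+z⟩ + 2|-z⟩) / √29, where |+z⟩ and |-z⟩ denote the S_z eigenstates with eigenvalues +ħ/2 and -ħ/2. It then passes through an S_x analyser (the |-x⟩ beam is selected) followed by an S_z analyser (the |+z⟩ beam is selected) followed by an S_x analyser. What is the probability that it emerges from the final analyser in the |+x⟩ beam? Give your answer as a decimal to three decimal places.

First analyser (S_x): P(|-x⟩) = |⟨-x|ψ⟩|² = 9/58.
After stage 1 the state is |-x⟩; P(|+z⟩) = |⟨+z|-x⟩|² = 1/2.
After stage 2 the state is |+z⟩; P(|+x⟩) = |⟨+x|+z⟩|² = 1/2.
Joint probability = 9/58 × 1/2 × 1/2 = 0.039.

0.039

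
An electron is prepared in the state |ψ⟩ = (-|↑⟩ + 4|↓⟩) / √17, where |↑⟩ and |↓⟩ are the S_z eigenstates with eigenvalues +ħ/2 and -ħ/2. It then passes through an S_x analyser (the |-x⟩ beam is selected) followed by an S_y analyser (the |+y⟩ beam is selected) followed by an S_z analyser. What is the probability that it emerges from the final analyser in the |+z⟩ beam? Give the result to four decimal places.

First analyser (S_x): P(|-x⟩) = |⟨-x|ψ⟩|² = 25/34.
After stage 1 the state is |-x⟩; P(|+y⟩) = |⟨+y|-x⟩|² = 1/2.
After stage 2 the state is |+y⟩; P(|+z⟩) = |⟨+z|+y⟩|² = 1/2.
Joint probability = 25/34 × 1/2 × 1/2 = 0.1838.

0.1838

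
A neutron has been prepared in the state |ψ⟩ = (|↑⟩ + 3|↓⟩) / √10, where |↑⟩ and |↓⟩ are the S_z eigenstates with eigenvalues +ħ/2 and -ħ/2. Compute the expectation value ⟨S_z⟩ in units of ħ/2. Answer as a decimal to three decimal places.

⟨σ_z⟩ = |a|² - |b|² divided by |a|²+|b|², with a, b the |↑⟩, |↓⟩ amplitudes.
= (1 - 9)/10 = -8/10.
⟨S_z⟩ = (ħ/2)·⟨σ_z⟩.

-0.800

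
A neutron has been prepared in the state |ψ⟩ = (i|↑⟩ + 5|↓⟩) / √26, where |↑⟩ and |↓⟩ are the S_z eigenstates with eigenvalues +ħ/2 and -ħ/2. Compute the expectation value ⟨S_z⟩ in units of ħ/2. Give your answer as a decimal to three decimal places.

-0.923

⟨σ_z⟩ = |a|² - |b|² divided by |a|²+|b|², with a, b the |↑⟩, |↓⟩ amplitudes.
= (1 - 25)/26 = -24/26.
⟨S_z⟩ = (ħ/2)·⟨σ_z⟩.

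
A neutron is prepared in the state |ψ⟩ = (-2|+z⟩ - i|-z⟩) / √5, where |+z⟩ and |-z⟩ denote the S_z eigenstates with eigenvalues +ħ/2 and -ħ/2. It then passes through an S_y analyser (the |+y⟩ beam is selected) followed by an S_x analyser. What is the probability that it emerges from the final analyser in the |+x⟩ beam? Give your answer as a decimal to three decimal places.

0.450

First analyser (S_y): P(|+y⟩) = |⟨+y|ψ⟩|² = 9/10.
After stage 1 the state is |+y⟩; P(|+x⟩) = |⟨+x|+y⟩|² = 1/2.
Joint probability = 9/10 × 1/2 = 0.450.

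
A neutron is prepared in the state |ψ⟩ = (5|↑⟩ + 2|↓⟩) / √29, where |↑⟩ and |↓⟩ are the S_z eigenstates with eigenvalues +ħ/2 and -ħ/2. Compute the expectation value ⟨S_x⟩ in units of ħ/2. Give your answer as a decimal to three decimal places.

0.690

⟨σ_x⟩ = 2 Re(a* b)/(|a|²+|b|²) with a = 5, b = 2.
a* b = 10, so ⟨σ_x⟩ = 20/29.
⟨S_x⟩ = (ħ/2)·⟨σ_x⟩.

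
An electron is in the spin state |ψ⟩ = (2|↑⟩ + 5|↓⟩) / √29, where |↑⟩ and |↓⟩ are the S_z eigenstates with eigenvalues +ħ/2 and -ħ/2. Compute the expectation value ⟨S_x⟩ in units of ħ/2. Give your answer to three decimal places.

0.690

⟨σ_x⟩ = 2 Re(a* b)/(|a|²+|b|²) with a = 2, b = 5.
a* b = 10, so ⟨σ_x⟩ = 20/29.
⟨S_x⟩ = (ħ/2)·⟨σ_x⟩.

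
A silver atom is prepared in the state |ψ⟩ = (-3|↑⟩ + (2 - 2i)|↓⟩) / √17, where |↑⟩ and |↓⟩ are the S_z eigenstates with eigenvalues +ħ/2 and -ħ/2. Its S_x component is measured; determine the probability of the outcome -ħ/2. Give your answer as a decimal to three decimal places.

|-x⟩ = (|↑⟩ - |↓⟩)/√2, so ⟨-x|ψ⟩ = (-5 + 2i) / (√2·√17).
P = |-5 + 2i|² / 34 = 29/34.

0.853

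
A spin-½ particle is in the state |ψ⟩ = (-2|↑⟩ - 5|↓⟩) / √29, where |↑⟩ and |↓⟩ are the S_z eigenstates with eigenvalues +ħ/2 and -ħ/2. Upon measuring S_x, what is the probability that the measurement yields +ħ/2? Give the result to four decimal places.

|+x⟩ = (|↑⟩ + |↓⟩)/√2, so ⟨+x|ψ⟩ = (-7) / (√2·√29).
P = |-7|² / 58 = 49/58.

0.8448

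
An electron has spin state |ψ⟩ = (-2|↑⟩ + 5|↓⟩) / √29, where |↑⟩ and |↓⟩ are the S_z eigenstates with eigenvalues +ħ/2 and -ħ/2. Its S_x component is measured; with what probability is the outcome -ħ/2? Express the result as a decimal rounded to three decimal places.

|-x⟩ = (|↑⟩ - |↓⟩)/√2, so ⟨-x|ψ⟩ = (-7) / (√2·√29).
P = |-7|² / 58 = 49/58.

0.845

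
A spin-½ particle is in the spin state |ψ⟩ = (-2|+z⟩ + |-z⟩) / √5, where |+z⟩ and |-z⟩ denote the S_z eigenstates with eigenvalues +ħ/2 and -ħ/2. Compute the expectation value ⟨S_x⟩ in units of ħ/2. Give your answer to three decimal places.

-0.800

⟨σ_x⟩ = 2 Re(a* b)/(|a|²+|b|²) with a = -2, b = 1.
a* b = -2, so ⟨σ_x⟩ = -4/5.
⟨S_x⟩ = (ħ/2)·⟨σ_x⟩.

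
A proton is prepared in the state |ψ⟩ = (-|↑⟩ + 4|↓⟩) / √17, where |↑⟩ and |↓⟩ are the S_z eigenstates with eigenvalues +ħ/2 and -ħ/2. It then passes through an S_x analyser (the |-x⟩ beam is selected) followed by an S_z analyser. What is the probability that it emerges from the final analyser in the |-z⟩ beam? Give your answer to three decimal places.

0.368

First analyser (S_x): P(|-x⟩) = |⟨-x|ψ⟩|² = 25/34.
After stage 1 the state is |-x⟩; P(|-z⟩) = |⟨-z|-x⟩|² = 1/2.
Joint probability = 25/34 × 1/2 = 0.368.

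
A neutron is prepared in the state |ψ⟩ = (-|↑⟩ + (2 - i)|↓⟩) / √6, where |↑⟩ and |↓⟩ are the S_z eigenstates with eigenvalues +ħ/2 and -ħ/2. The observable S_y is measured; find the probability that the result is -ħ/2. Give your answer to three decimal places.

|-y⟩ = (|↑⟩ - i|↓⟩)/√2, so ⟨-y|ψ⟩ = (2i) / (√2·√6).
P = |2i|² / 12 = 4/12.

0.333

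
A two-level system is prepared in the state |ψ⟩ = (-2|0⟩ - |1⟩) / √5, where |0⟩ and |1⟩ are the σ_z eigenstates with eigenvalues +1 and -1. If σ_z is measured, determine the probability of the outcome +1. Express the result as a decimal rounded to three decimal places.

0.800

The +1 outcome corresponds to |0⟩. Its amplitude in |ψ⟩ is -2/√5.
P = |-2|² / 5 = 4/5.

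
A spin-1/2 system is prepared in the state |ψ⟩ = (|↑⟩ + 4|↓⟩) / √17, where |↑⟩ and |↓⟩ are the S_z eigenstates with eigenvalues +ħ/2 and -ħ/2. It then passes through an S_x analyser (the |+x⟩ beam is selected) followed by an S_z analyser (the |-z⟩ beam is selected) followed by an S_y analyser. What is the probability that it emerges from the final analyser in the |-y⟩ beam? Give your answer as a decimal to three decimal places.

0.184

First analyser (S_x): P(|+x⟩) = |⟨+x|ψ⟩|² = 25/34.
After stage 1 the state is |+x⟩; P(|-z⟩) = |⟨-z|+x⟩|² = 1/2.
After stage 2 the state is |-z⟩; P(|-y⟩) = |⟨-y|-z⟩|² = 1/2.
Joint probability = 25/34 × 1/2 × 1/2 = 0.184.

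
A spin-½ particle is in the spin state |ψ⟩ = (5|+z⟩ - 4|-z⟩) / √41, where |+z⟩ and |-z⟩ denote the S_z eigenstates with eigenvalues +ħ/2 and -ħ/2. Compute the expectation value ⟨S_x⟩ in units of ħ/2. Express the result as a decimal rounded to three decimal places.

⟨σ_x⟩ = 2 Re(a* b)/(|a|²+|b|²) with a = 5, b = -4.
a* b = -20, so ⟨σ_x⟩ = -40/41.
⟨S_x⟩ = (ħ/2)·⟨σ_x⟩.

-0.976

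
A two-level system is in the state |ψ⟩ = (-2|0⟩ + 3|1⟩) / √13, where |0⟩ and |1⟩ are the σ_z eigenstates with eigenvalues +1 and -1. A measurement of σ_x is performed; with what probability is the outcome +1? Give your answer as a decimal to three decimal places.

|+x⟩ = (|0⟩ + |1⟩)/√2, so ⟨+x|ψ⟩ = (1) / (√2·√13).
P = |1|² / 26 = 1/26.

0.038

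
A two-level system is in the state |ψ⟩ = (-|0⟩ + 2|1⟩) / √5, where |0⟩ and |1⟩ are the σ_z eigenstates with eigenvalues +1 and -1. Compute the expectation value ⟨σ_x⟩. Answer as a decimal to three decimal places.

-0.800

⟨σ_x⟩ = 2 Re(a* b)/(|a|²+|b|²) with a = -1, b = 2.
a* b = -2, so ⟨σ_x⟩ = -4/5.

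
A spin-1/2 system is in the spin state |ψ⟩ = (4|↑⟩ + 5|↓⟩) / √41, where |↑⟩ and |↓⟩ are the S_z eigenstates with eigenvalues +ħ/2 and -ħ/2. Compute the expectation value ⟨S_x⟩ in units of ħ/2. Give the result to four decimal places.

⟨σ_x⟩ = 2 Re(a* b)/(|a|²+|b|²) with a = 4, b = 5.
a* b = 20, so ⟨σ_x⟩ = 40/41.
⟨S_x⟩ = (ħ/2)·⟨σ_x⟩.

0.9756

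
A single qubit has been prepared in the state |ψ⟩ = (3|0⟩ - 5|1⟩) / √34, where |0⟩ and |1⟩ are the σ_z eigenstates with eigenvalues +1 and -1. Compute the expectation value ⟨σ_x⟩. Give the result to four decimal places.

⟨σ_x⟩ = 2 Re(a* b)/(|a|²+|b|²) with a = 3, b = -5.
a* b = -15, so ⟨σ_x⟩ = -30/34.

-0.8824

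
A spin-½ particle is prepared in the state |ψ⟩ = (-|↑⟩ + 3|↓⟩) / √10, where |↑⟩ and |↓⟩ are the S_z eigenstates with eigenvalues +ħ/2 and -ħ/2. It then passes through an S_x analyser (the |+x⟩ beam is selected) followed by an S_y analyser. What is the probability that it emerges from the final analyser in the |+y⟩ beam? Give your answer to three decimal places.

0.100

First analyser (S_x): P(|+x⟩) = |⟨+x|ψ⟩|² = 4/20.
After stage 1 the state is |+x⟩; P(|+y⟩) = |⟨+y|+x⟩|² = 1/2.
Joint probability = 4/20 × 1/2 = 0.100.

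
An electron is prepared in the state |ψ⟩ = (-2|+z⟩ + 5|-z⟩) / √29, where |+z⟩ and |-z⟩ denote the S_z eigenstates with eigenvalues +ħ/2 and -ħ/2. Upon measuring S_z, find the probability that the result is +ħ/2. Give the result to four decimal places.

0.1379

The +ħ/2 outcome corresponds to |+z⟩. Its amplitude in |ψ⟩ is -2/√29.
P = |-2|² / 29 = 4/29.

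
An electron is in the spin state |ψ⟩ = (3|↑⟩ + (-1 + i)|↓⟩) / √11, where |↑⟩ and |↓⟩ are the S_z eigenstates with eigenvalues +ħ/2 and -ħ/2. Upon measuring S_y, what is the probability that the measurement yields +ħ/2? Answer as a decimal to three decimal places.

|+y⟩ = (|↑⟩ + i|↓⟩)/√2, so ⟨+y|ψ⟩ = (4 + i) / (√2·√11).
P = |4 + i|² / 22 = 17/22.

0.773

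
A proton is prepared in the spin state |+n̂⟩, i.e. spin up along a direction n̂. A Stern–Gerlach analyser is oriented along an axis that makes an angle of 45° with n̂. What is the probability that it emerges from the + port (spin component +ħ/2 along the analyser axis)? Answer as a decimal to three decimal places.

0.854

For spin-½, the probability of finding spin-up along an axis at angle θ to the initial spin direction is cos²(θ/2); spin-down is sin²(θ/2).
θ = 45°, so P = cos²(22.5°) ≈ 0.854.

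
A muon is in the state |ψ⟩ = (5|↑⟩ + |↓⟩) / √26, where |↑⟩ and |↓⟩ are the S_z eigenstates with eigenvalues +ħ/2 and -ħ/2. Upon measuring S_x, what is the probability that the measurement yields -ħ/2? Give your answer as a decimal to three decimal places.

|-x⟩ = (|↑⟩ - |↓⟩)/√2, so ⟨-x|ψ⟩ = (4) / (√2·√26).
P = |4|² / 52 = 16/52.

0.308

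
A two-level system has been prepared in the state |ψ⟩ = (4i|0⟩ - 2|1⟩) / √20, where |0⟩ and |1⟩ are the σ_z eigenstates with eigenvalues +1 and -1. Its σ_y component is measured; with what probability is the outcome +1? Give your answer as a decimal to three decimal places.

0.900

|+y⟩ = (|0⟩ + i|1⟩)/√2, so ⟨+y|ψ⟩ = (6i) / (√2·√20).
P = |6i|² / 40 = 36/40.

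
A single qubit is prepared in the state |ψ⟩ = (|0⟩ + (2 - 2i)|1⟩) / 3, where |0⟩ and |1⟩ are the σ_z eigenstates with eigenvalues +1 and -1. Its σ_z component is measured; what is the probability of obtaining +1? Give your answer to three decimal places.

0.111

The +1 outcome corresponds to |0⟩. Its amplitude in |ψ⟩ is 1/3.
P = |1|² / 9 = 1/9.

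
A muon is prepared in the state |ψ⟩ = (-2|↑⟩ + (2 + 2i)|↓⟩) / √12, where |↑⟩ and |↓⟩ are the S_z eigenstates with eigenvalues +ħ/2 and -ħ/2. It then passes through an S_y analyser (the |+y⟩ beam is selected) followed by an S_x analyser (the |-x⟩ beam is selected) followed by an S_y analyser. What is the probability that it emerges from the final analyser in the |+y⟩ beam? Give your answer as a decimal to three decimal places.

0.042

First analyser (S_y): P(|+y⟩) = |⟨+y|ψ⟩|² = 4/24.
After stage 1 the state is |+y⟩; P(|-x⟩) = |⟨-x|+y⟩|² = 1/2.
After stage 2 the state is |-x⟩; P(|+y⟩) = |⟨+y|-x⟩|² = 1/2.
Joint probability = 4/24 × 1/2 × 1/2 = 0.042.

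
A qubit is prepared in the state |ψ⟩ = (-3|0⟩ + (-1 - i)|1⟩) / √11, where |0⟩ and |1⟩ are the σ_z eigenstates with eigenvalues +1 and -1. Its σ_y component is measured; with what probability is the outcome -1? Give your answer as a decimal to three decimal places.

|-y⟩ = (|0⟩ - i|1⟩)/√2, so ⟨-y|ψ⟩ = (-2 - i) / (√2·√11).
P = |-2 - i|² / 22 = 5/22.

0.227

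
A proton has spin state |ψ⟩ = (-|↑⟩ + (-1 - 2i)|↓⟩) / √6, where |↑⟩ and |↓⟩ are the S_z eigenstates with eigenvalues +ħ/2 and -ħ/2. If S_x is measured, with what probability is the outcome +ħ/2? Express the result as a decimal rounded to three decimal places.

0.667

|+x⟩ = (|↑⟩ + |↓⟩)/√2, so ⟨+x|ψ⟩ = (-2 - 2i) / (√2·√6).
P = |-2 - 2i|² / 12 = 8/12.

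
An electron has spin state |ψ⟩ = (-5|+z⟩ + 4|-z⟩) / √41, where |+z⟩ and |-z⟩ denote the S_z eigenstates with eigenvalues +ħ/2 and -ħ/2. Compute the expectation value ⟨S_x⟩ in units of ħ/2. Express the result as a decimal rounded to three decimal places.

⟨σ_x⟩ = 2 Re(a* b)/(|a|²+|b|²) with a = -5, b = 4.
a* b = -20, so ⟨σ_x⟩ = -40/41.
⟨S_x⟩ = (ħ/2)·⟨σ_x⟩.

-0.976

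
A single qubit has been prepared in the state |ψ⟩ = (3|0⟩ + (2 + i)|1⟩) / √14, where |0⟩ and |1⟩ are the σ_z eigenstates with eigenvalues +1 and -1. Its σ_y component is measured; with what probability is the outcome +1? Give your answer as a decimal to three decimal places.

|+y⟩ = (|0⟩ + i|1⟩)/√2, so ⟨+y|ψ⟩ = (4 - 2i) / (√2·√14).
P = |4 - 2i|² / 28 = 20/28.

0.714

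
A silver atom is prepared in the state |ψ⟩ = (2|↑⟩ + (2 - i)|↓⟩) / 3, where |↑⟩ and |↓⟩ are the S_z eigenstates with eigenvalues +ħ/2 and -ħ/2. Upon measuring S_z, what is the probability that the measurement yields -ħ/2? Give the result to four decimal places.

0.5556

The -ħ/2 outcome corresponds to |↓⟩. Its amplitude in |ψ⟩ is (2 - i)/3.
P = |2 - i|² / 9 = 5/9.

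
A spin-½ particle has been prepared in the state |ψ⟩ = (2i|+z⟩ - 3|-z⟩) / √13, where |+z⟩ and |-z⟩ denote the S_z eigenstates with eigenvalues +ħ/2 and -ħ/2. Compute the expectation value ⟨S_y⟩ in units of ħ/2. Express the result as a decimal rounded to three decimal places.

⟨σ_y⟩ = 2 Im(a* b)/(|a|²+|b|²) with a = 2i, b = -3.
a* b = 6i, so ⟨σ_y⟩ = 12/13.
⟨S_y⟩ = (ħ/2)·⟨σ_y⟩.

0.923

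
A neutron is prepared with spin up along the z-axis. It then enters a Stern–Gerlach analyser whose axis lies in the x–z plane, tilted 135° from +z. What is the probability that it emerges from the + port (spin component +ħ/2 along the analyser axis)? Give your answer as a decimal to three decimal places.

0.146

For spin-½, the probability of finding spin-up along an axis at angle θ to the initial spin direction is cos²(θ/2); spin-down is sin²(θ/2).
θ = 135°, so P = cos²(67.5°) ≈ 0.146.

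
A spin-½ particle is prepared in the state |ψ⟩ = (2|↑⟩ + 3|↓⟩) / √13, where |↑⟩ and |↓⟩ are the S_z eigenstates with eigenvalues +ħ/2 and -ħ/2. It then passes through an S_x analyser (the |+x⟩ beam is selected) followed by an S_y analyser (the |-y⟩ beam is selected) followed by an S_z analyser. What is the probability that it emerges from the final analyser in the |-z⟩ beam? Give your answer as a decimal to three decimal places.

0.240

First analyser (S_x): P(|+x⟩) = |⟨+x|ψ⟩|² = 25/26.
After stage 1 the state is |+x⟩; P(|-y⟩) = |⟨-y|+x⟩|² = 1/2.
After stage 2 the state is |-y⟩; P(|-z⟩) = |⟨-z|-y⟩|² = 1/2.
Joint probability = 25/26 × 1/2 × 1/2 = 0.240.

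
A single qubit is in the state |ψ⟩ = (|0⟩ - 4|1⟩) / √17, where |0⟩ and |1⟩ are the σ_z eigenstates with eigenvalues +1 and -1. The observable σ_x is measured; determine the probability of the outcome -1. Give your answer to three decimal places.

0.735

|-x⟩ = (|0⟩ - |1⟩)/√2, so ⟨-x|ψ⟩ = (5) / (√2·√17).
P = |5|² / 34 = 25/34.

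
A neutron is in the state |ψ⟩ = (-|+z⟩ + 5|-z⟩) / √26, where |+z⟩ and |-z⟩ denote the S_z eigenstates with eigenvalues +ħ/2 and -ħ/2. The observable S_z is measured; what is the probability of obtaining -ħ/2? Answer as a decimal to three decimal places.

0.962

The -ħ/2 outcome corresponds to |-z⟩. Its amplitude in |ψ⟩ is 5/√26.
P = |5|² / 26 = 25/26.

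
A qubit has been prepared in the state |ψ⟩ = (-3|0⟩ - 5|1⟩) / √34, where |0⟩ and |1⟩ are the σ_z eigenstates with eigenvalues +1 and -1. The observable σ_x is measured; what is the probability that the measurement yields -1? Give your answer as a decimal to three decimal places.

|-x⟩ = (|0⟩ - |1⟩)/√2, so ⟨-x|ψ⟩ = (2) / (√2·√34).
P = |2|² / 68 = 4/68.

0.059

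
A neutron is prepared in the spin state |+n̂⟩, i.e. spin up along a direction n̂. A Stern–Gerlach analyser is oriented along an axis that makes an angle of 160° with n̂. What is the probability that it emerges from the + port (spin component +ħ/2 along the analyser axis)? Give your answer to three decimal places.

For spin-½, the probability of finding spin-up along an axis at angle θ to the initial spin direction is cos²(θ/2); spin-down is sin²(θ/2).
θ = 160°, so P = cos²(80°) ≈ 0.030.

0.030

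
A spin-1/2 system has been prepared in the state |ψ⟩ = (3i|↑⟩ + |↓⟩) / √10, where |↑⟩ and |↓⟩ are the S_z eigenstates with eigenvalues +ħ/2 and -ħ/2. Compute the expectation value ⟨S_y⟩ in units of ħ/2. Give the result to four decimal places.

-0.6000

⟨σ_y⟩ = 2 Im(a* b)/(|a|²+|b|²) with a = 3i, b = 1.
a* b = -3i, so ⟨σ_y⟩ = -6/10.
⟨S_y⟩ = (ħ/2)·⟨σ_y⟩.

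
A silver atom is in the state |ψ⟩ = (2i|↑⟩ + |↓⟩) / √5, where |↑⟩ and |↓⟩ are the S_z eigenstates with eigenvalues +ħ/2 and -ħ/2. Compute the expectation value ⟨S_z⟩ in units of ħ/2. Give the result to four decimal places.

0.6000

⟨σ_z⟩ = |a|² - |b|² divided by |a|²+|b|², with a, b the |↑⟩, |↓⟩ amplitudes.
= (4 - 1)/5 = 3/5.
⟨S_z⟩ = (ħ/2)·⟨σ_z⟩.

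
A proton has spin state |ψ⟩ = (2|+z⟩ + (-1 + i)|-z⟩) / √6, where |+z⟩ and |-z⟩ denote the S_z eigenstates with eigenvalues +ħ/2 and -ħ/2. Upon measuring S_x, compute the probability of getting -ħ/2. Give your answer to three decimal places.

|-x⟩ = (|+z⟩ - |-z⟩)/√2, so ⟨-x|ψ⟩ = (3 - i) / (√2·√6).
P = |3 - i|² / 12 = 10/12.

0.833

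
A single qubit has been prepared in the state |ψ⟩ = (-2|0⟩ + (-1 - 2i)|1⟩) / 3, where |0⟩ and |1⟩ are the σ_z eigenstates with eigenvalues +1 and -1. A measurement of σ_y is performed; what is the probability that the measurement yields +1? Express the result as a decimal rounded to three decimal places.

0.944

|+y⟩ = (|0⟩ + i|1⟩)/√2, so ⟨+y|ψ⟩ = (-4 + i) / (√2·3).
P = |-4 + i|² / 18 = 17/18.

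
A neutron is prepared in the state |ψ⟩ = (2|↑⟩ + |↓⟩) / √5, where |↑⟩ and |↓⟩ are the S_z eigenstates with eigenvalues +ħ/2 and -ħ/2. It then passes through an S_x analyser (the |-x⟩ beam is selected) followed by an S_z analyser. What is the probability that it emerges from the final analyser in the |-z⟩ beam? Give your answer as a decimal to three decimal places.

First analyser (S_x): P(|-x⟩) = |⟨-x|ψ⟩|² = 1/10.
After stage 1 the state is |-x⟩; P(|-z⟩) = |⟨-z|-x⟩|² = 1/2.
Joint probability = 1/10 × 1/2 = 0.050.

0.050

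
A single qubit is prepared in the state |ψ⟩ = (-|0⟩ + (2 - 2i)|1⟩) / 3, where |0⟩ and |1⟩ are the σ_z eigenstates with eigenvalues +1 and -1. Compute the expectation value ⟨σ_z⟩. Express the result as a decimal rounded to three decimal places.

-0.778

⟨σ_z⟩ = |a|² - |b|² divided by |a|²+|b|², with a, b the |0⟩, |1⟩ amplitudes.
= (1 - 8)/9 = -7/9.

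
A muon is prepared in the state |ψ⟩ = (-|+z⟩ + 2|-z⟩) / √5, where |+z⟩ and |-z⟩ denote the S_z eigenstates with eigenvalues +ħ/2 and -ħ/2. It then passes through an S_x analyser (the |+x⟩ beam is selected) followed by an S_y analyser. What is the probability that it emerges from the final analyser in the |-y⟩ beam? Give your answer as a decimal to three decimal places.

First analyser (S_x): P(|+x⟩) = |⟨+x|ψ⟩|² = 1/10.
After stage 1 the state is |+x⟩; P(|-y⟩) = |⟨-y|+x⟩|² = 1/2.
Joint probability = 1/10 × 1/2 = 0.050.

0.050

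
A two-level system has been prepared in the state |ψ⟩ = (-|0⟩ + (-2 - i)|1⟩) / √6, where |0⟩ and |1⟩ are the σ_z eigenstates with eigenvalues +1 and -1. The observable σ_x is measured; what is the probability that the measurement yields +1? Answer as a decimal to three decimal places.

0.833

|+x⟩ = (|0⟩ + |1⟩)/√2, so ⟨+x|ψ⟩ = (-3 - i) / (√2·√6).
P = |-3 - i|² / 12 = 10/12.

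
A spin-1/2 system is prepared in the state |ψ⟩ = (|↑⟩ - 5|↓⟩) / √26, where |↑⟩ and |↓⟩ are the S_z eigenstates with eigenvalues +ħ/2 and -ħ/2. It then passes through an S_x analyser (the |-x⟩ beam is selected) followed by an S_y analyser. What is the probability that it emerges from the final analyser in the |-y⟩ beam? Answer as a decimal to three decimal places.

First analyser (S_x): P(|-x⟩) = |⟨-x|ψ⟩|² = 36/52.
After stage 1 the state is |-x⟩; P(|-y⟩) = |⟨-y|-x⟩|² = 1/2.
Joint probability = 36/52 × 1/2 = 0.346.

0.346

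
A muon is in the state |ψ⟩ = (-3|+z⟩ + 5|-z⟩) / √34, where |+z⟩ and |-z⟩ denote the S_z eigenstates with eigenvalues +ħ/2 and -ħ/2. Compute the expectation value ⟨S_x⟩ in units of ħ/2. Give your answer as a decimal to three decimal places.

-0.882

⟨σ_x⟩ = 2 Re(a* b)/(|a|²+|b|²) with a = -3, b = 5.
a* b = -15, so ⟨σ_x⟩ = -30/34.
⟨S_x⟩ = (ħ/2)·⟨σ_x⟩.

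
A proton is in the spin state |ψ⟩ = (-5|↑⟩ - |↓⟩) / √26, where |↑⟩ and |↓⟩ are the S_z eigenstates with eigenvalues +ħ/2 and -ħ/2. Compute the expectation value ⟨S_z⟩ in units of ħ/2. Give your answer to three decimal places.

⟨σ_z⟩ = |a|² - |b|² divided by |a|²+|b|², with a, b the |↑⟩, |↓⟩ amplitudes.
= (25 - 1)/26 = 24/26.
⟨S_z⟩ = (ħ/2)·⟨σ_z⟩.

0.923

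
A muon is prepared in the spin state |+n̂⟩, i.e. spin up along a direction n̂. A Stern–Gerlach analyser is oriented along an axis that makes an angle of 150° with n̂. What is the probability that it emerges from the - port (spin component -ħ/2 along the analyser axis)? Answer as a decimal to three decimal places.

For spin-½, the probability of finding spin-up along an axis at angle θ to the initial spin direction is cos²(θ/2); spin-down is sin²(θ/2).
θ = 150°, so P = sin²(75°) ≈ 0.933.

0.933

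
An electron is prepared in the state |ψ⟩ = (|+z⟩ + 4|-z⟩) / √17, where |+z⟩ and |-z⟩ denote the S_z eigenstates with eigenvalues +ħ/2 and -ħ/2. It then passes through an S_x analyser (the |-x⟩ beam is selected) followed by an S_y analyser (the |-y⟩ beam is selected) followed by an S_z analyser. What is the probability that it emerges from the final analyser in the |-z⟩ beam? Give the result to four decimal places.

First analyser (S_x): P(|-x⟩) = |⟨-x|ψ⟩|² = 9/34.
After stage 1 the state is |-x⟩; P(|-y⟩) = |⟨-y|-x⟩|² = 1/2.
After stage 2 the state is |-y⟩; P(|-z⟩) = |⟨-z|-y⟩|² = 1/2.
Joint probability = 9/34 × 1/2 × 1/2 = 0.0662.

0.0662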